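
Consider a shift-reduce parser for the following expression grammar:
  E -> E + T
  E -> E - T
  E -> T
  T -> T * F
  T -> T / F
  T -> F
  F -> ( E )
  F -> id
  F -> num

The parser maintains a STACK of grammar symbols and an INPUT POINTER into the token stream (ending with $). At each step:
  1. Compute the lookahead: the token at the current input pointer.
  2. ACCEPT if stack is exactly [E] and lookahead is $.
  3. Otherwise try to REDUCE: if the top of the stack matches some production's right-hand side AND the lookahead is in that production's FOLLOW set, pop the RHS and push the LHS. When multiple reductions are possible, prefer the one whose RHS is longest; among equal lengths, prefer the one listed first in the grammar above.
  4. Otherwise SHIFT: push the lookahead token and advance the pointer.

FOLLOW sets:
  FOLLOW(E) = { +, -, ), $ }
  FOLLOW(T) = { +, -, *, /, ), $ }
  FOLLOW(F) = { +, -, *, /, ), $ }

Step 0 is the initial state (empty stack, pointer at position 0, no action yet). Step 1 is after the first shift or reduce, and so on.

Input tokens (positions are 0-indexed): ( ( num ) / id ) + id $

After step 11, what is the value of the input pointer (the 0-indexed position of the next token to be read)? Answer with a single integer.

Answer: 6

Derivation:
Step 1: shift (. Stack=[(] ptr=1 lookahead=( remaining=[( num ) / id ) + id $]
Step 2: shift (. Stack=[( (] ptr=2 lookahead=num remaining=[num ) / id ) + id $]
Step 3: shift num. Stack=[( ( num] ptr=3 lookahead=) remaining=[) / id ) + id $]
Step 4: reduce F->num. Stack=[( ( F] ptr=3 lookahead=) remaining=[) / id ) + id $]
Step 5: reduce T->F. Stack=[( ( T] ptr=3 lookahead=) remaining=[) / id ) + id $]
Step 6: reduce E->T. Stack=[( ( E] ptr=3 lookahead=) remaining=[) / id ) + id $]
Step 7: shift ). Stack=[( ( E )] ptr=4 lookahead=/ remaining=[/ id ) + id $]
Step 8: reduce F->( E ). Stack=[( F] ptr=4 lookahead=/ remaining=[/ id ) + id $]
Step 9: reduce T->F. Stack=[( T] ptr=4 lookahead=/ remaining=[/ id ) + id $]
Step 10: shift /. Stack=[( T /] ptr=5 lookahead=id remaining=[id ) + id $]
Step 11: shift id. Stack=[( T / id] ptr=6 lookahead=) remaining=[) + id $]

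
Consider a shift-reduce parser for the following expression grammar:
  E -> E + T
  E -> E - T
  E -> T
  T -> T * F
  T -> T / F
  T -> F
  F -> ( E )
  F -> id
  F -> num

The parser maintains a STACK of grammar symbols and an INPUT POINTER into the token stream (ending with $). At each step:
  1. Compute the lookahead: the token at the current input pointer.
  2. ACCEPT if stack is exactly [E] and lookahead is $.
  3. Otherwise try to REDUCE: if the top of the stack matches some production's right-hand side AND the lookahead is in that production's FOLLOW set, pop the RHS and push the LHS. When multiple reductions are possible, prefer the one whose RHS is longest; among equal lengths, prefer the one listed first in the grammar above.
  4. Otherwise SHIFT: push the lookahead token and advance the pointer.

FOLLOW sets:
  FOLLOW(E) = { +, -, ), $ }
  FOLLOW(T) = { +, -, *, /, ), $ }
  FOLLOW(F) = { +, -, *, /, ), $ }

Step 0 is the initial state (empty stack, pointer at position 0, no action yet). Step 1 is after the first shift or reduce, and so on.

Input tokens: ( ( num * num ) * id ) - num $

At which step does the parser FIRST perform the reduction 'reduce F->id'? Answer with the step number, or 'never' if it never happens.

Step 1: shift (. Stack=[(] ptr=1 lookahead=( remaining=[( num * num ) * id ) - num $]
Step 2: shift (. Stack=[( (] ptr=2 lookahead=num remaining=[num * num ) * id ) - num $]
Step 3: shift num. Stack=[( ( num] ptr=3 lookahead=* remaining=[* num ) * id ) - num $]
Step 4: reduce F->num. Stack=[( ( F] ptr=3 lookahead=* remaining=[* num ) * id ) - num $]
Step 5: reduce T->F. Stack=[( ( T] ptr=3 lookahead=* remaining=[* num ) * id ) - num $]
Step 6: shift *. Stack=[( ( T *] ptr=4 lookahead=num remaining=[num ) * id ) - num $]
Step 7: shift num. Stack=[( ( T * num] ptr=5 lookahead=) remaining=[) * id ) - num $]
Step 8: reduce F->num. Stack=[( ( T * F] ptr=5 lookahead=) remaining=[) * id ) - num $]
Step 9: reduce T->T * F. Stack=[( ( T] ptr=5 lookahead=) remaining=[) * id ) - num $]
Step 10: reduce E->T. Stack=[( ( E] ptr=5 lookahead=) remaining=[) * id ) - num $]
Step 11: shift ). Stack=[( ( E )] ptr=6 lookahead=* remaining=[* id ) - num $]
Step 12: reduce F->( E ). Stack=[( F] ptr=6 lookahead=* remaining=[* id ) - num $]
Step 13: reduce T->F. Stack=[( T] ptr=6 lookahead=* remaining=[* id ) - num $]
Step 14: shift *. Stack=[( T *] ptr=7 lookahead=id remaining=[id ) - num $]
Step 15: shift id. Stack=[( T * id] ptr=8 lookahead=) remaining=[) - num $]
Step 16: reduce F->id. Stack=[( T * F] ptr=8 lookahead=) remaining=[) - num $]

Answer: 16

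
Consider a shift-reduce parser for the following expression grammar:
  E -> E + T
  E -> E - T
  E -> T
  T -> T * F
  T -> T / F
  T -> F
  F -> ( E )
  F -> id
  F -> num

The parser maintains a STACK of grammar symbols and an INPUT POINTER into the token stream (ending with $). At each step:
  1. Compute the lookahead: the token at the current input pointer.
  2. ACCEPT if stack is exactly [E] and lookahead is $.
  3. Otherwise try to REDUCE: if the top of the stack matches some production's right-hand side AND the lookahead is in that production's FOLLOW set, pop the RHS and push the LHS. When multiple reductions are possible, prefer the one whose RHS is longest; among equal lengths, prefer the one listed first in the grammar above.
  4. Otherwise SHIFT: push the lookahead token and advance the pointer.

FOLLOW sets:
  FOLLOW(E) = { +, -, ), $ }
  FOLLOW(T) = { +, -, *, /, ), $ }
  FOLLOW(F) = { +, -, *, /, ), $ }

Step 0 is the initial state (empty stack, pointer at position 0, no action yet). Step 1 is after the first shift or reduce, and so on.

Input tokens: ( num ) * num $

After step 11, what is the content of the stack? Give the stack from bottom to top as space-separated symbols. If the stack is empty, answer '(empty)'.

Answer: T * F

Derivation:
Step 1: shift (. Stack=[(] ptr=1 lookahead=num remaining=[num ) * num $]
Step 2: shift num. Stack=[( num] ptr=2 lookahead=) remaining=[) * num $]
Step 3: reduce F->num. Stack=[( F] ptr=2 lookahead=) remaining=[) * num $]
Step 4: reduce T->F. Stack=[( T] ptr=2 lookahead=) remaining=[) * num $]
Step 5: reduce E->T. Stack=[( E] ptr=2 lookahead=) remaining=[) * num $]
Step 6: shift ). Stack=[( E )] ptr=3 lookahead=* remaining=[* num $]
Step 7: reduce F->( E ). Stack=[F] ptr=3 lookahead=* remaining=[* num $]
Step 8: reduce T->F. Stack=[T] ptr=3 lookahead=* remaining=[* num $]
Step 9: shift *. Stack=[T *] ptr=4 lookahead=num remaining=[num $]
Step 10: shift num. Stack=[T * num] ptr=5 lookahead=$ remaining=[$]
Step 11: reduce F->num. Stack=[T * F] ptr=5 lookahead=$ remaining=[$]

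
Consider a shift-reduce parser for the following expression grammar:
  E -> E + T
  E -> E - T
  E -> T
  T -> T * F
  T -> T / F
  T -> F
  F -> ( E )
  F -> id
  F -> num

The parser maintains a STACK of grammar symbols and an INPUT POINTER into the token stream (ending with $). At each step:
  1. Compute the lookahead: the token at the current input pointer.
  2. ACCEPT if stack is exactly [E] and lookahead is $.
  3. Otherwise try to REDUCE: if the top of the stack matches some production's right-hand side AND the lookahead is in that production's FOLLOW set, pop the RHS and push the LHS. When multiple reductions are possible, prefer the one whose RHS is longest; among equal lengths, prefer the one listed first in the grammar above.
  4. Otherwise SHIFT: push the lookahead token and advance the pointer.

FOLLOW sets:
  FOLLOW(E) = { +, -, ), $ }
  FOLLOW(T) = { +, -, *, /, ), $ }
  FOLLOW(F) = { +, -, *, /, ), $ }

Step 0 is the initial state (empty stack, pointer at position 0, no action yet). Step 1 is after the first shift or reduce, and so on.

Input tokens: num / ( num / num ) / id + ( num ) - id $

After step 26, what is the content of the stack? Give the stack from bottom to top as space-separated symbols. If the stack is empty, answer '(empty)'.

Answer: E + ( T

Derivation:
Step 1: shift num. Stack=[num] ptr=1 lookahead=/ remaining=[/ ( num / num ) / id + ( num ) - id $]
Step 2: reduce F->num. Stack=[F] ptr=1 lookahead=/ remaining=[/ ( num / num ) / id + ( num ) - id $]
Step 3: reduce T->F. Stack=[T] ptr=1 lookahead=/ remaining=[/ ( num / num ) / id + ( num ) - id $]
Step 4: shift /. Stack=[T /] ptr=2 lookahead=( remaining=[( num / num ) / id + ( num ) - id $]
Step 5: shift (. Stack=[T / (] ptr=3 lookahead=num remaining=[num / num ) / id + ( num ) - id $]
Step 6: shift num. Stack=[T / ( num] ptr=4 lookahead=/ remaining=[/ num ) / id + ( num ) - id $]
Step 7: reduce F->num. Stack=[T / ( F] ptr=4 lookahead=/ remaining=[/ num ) / id + ( num ) - id $]
Step 8: reduce T->F. Stack=[T / ( T] ptr=4 lookahead=/ remaining=[/ num ) / id + ( num ) - id $]
Step 9: shift /. Stack=[T / ( T /] ptr=5 lookahead=num remaining=[num ) / id + ( num ) - id $]
Step 10: shift num. Stack=[T / ( T / num] ptr=6 lookahead=) remaining=[) / id + ( num ) - id $]
Step 11: reduce F->num. Stack=[T / ( T / F] ptr=6 lookahead=) remaining=[) / id + ( num ) - id $]
Step 12: reduce T->T / F. Stack=[T / ( T] ptr=6 lookahead=) remaining=[) / id + ( num ) - id $]
Step 13: reduce E->T. Stack=[T / ( E] ptr=6 lookahead=) remaining=[) / id + ( num ) - id $]
Step 14: shift ). Stack=[T / ( E )] ptr=7 lookahead=/ remaining=[/ id + ( num ) - id $]
Step 15: reduce F->( E ). Stack=[T / F] ptr=7 lookahead=/ remaining=[/ id + ( num ) - id $]
Step 16: reduce T->T / F. Stack=[T] ptr=7 lookahead=/ remaining=[/ id + ( num ) - id $]
Step 17: shift /. Stack=[T /] ptr=8 lookahead=id remaining=[id + ( num ) - id $]
Step 18: shift id. Stack=[T / id] ptr=9 lookahead=+ remaining=[+ ( num ) - id $]
Step 19: reduce F->id. Stack=[T / F] ptr=9 lookahead=+ remaining=[+ ( num ) - id $]
Step 20: reduce T->T / F. Stack=[T] ptr=9 lookahead=+ remaining=[+ ( num ) - id $]
Step 21: reduce E->T. Stack=[E] ptr=9 lookahead=+ remaining=[+ ( num ) - id $]
Step 22: shift +. Stack=[E +] ptr=10 lookahead=( remaining=[( num ) - id $]
Step 23: shift (. Stack=[E + (] ptr=11 lookahead=num remaining=[num ) - id $]
Step 24: shift num. Stack=[E + ( num] ptr=12 lookahead=) remaining=[) - id $]
Step 25: reduce F->num. Stack=[E + ( F] ptr=12 lookahead=) remaining=[) - id $]
Step 26: reduce T->F. Stack=[E + ( T] ptr=12 lookahead=) remaining=[) - id $]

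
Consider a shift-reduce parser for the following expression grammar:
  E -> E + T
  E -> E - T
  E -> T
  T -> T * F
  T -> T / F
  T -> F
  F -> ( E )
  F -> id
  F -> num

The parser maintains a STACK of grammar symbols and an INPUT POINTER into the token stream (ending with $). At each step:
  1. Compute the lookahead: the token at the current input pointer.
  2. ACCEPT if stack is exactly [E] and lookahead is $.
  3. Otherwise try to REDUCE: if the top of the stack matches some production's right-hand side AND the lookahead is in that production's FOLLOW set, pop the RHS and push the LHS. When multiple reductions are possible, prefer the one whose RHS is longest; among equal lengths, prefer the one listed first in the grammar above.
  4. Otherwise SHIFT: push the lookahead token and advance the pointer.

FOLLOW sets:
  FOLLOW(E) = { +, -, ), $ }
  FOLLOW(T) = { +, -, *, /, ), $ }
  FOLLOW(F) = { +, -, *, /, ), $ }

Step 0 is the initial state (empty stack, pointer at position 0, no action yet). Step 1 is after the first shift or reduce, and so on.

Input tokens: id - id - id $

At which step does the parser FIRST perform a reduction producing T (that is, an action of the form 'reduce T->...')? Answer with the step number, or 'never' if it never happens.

Answer: 3

Derivation:
Step 1: shift id. Stack=[id] ptr=1 lookahead=- remaining=[- id - id $]
Step 2: reduce F->id. Stack=[F] ptr=1 lookahead=- remaining=[- id - id $]
Step 3: reduce T->F. Stack=[T] ptr=1 lookahead=- remaining=[- id - id $]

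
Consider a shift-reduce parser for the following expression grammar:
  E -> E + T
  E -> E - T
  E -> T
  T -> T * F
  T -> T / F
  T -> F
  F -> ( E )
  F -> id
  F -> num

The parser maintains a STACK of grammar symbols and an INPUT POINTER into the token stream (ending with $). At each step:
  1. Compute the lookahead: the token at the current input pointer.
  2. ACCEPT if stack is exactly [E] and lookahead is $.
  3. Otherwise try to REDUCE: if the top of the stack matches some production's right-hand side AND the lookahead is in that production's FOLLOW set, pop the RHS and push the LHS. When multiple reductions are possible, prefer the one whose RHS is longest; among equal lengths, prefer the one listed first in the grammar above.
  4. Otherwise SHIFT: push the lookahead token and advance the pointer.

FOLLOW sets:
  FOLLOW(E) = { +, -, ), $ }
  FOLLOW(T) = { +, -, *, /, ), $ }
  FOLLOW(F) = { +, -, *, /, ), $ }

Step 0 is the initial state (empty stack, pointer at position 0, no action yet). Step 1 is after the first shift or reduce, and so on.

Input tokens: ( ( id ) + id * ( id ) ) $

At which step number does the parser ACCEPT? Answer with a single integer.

Step 1: shift (. Stack=[(] ptr=1 lookahead=( remaining=[( id ) + id * ( id ) ) $]
Step 2: shift (. Stack=[( (] ptr=2 lookahead=id remaining=[id ) + id * ( id ) ) $]
Step 3: shift id. Stack=[( ( id] ptr=3 lookahead=) remaining=[) + id * ( id ) ) $]
Step 4: reduce F->id. Stack=[( ( F] ptr=3 lookahead=) remaining=[) + id * ( id ) ) $]
Step 5: reduce T->F. Stack=[( ( T] ptr=3 lookahead=) remaining=[) + id * ( id ) ) $]
Step 6: reduce E->T. Stack=[( ( E] ptr=3 lookahead=) remaining=[) + id * ( id ) ) $]
Step 7: shift ). Stack=[( ( E )] ptr=4 lookahead=+ remaining=[+ id * ( id ) ) $]
Step 8: reduce F->( E ). Stack=[( F] ptr=4 lookahead=+ remaining=[+ id * ( id ) ) $]
Step 9: reduce T->F. Stack=[( T] ptr=4 lookahead=+ remaining=[+ id * ( id ) ) $]
Step 10: reduce E->T. Stack=[( E] ptr=4 lookahead=+ remaining=[+ id * ( id ) ) $]
Step 11: shift +. Stack=[( E +] ptr=5 lookahead=id remaining=[id * ( id ) ) $]
Step 12: shift id. Stack=[( E + id] ptr=6 lookahead=* remaining=[* ( id ) ) $]
Step 13: reduce F->id. Stack=[( E + F] ptr=6 lookahead=* remaining=[* ( id ) ) $]
Step 14: reduce T->F. Stack=[( E + T] ptr=6 lookahead=* remaining=[* ( id ) ) $]
Step 15: shift *. Stack=[( E + T *] ptr=7 lookahead=( remaining=[( id ) ) $]
Step 16: shift (. Stack=[( E + T * (] ptr=8 lookahead=id remaining=[id ) ) $]
Step 17: shift id. Stack=[( E + T * ( id] ptr=9 lookahead=) remaining=[) ) $]
Step 18: reduce F->id. Stack=[( E + T * ( F] ptr=9 lookahead=) remaining=[) ) $]
Step 19: reduce T->F. Stack=[( E + T * ( T] ptr=9 lookahead=) remaining=[) ) $]
Step 20: reduce E->T. Stack=[( E + T * ( E] ptr=9 lookahead=) remaining=[) ) $]
Step 21: shift ). Stack=[( E + T * ( E )] ptr=10 lookahead=) remaining=[) $]
Step 22: reduce F->( E ). Stack=[( E + T * F] ptr=10 lookahead=) remaining=[) $]
Step 23: reduce T->T * F. Stack=[( E + T] ptr=10 lookahead=) remaining=[) $]
Step 24: reduce E->E + T. Stack=[( E] ptr=10 lookahead=) remaining=[) $]
Step 25: shift ). Stack=[( E )] ptr=11 lookahead=$ remaining=[$]
Step 26: reduce F->( E ). Stack=[F] ptr=11 lookahead=$ remaining=[$]
Step 27: reduce T->F. Stack=[T] ptr=11 lookahead=$ remaining=[$]
Step 28: reduce E->T. Stack=[E] ptr=11 lookahead=$ remaining=[$]
Step 29: accept. Stack=[E] ptr=11 lookahead=$ remaining=[$]

Answer: 29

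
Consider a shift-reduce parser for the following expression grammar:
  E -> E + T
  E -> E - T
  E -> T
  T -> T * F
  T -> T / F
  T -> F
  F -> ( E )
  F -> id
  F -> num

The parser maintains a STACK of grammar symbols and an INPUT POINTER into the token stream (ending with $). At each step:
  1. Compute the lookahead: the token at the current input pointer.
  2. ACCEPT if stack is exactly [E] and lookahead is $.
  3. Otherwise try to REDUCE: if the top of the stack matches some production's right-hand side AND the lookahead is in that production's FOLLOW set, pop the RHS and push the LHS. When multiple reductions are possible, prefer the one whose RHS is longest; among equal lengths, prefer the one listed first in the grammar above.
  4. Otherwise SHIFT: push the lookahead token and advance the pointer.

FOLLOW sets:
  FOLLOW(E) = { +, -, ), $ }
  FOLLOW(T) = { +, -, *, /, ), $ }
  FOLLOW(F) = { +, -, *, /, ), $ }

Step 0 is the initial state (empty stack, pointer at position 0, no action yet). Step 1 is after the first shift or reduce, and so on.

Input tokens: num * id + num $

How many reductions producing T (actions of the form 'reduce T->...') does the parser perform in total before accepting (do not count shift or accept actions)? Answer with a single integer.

Answer: 3

Derivation:
Step 1: shift num. Stack=[num] ptr=1 lookahead=* remaining=[* id + num $]
Step 2: reduce F->num. Stack=[F] ptr=1 lookahead=* remaining=[* id + num $]
Step 3: reduce T->F. Stack=[T] ptr=1 lookahead=* remaining=[* id + num $]
Step 4: shift *. Stack=[T *] ptr=2 lookahead=id remaining=[id + num $]
Step 5: shift id. Stack=[T * id] ptr=3 lookahead=+ remaining=[+ num $]
Step 6: reduce F->id. Stack=[T * F] ptr=3 lookahead=+ remaining=[+ num $]
Step 7: reduce T->T * F. Stack=[T] ptr=3 lookahead=+ remaining=[+ num $]
Step 8: reduce E->T. Stack=[E] ptr=3 lookahead=+ remaining=[+ num $]
Step 9: shift +. Stack=[E +] ptr=4 lookahead=num remaining=[num $]
Step 10: shift num. Stack=[E + num] ptr=5 lookahead=$ remaining=[$]
Step 11: reduce F->num. Stack=[E + F] ptr=5 lookahead=$ remaining=[$]
Step 12: reduce T->F. Stack=[E + T] ptr=5 lookahead=$ remaining=[$]
Step 13: reduce E->E + T. Stack=[E] ptr=5 lookahead=$ remaining=[$]
Step 14: accept. Stack=[E] ptr=5 lookahead=$ remaining=[$]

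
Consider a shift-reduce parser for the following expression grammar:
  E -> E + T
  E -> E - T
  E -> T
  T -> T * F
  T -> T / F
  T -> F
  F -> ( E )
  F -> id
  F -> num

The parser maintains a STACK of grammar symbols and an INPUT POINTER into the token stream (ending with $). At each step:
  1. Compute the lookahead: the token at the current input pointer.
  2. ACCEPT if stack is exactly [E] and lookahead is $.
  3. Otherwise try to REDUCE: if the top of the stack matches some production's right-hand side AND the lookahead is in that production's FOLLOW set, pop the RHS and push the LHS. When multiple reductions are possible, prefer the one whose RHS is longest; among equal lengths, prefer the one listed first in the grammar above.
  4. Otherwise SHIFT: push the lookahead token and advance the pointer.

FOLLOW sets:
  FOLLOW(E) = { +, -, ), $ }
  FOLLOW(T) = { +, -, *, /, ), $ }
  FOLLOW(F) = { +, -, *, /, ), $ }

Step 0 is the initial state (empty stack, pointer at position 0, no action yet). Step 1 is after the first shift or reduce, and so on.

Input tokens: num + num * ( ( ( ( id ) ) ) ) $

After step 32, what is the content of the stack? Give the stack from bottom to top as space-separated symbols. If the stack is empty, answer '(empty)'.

Answer: E + T

Derivation:
Step 1: shift num. Stack=[num] ptr=1 lookahead=+ remaining=[+ num * ( ( ( ( id ) ) ) ) $]
Step 2: reduce F->num. Stack=[F] ptr=1 lookahead=+ remaining=[+ num * ( ( ( ( id ) ) ) ) $]
Step 3: reduce T->F. Stack=[T] ptr=1 lookahead=+ remaining=[+ num * ( ( ( ( id ) ) ) ) $]
Step 4: reduce E->T. Stack=[E] ptr=1 lookahead=+ remaining=[+ num * ( ( ( ( id ) ) ) ) $]
Step 5: shift +. Stack=[E +] ptr=2 lookahead=num remaining=[num * ( ( ( ( id ) ) ) ) $]
Step 6: shift num. Stack=[E + num] ptr=3 lookahead=* remaining=[* ( ( ( ( id ) ) ) ) $]
Step 7: reduce F->num. Stack=[E + F] ptr=3 lookahead=* remaining=[* ( ( ( ( id ) ) ) ) $]
Step 8: reduce T->F. Stack=[E + T] ptr=3 lookahead=* remaining=[* ( ( ( ( id ) ) ) ) $]
Step 9: shift *. Stack=[E + T *] ptr=4 lookahead=( remaining=[( ( ( ( id ) ) ) ) $]
Step 10: shift (. Stack=[E + T * (] ptr=5 lookahead=( remaining=[( ( ( id ) ) ) ) $]
Step 11: shift (. Stack=[E + T * ( (] ptr=6 lookahead=( remaining=[( ( id ) ) ) ) $]
Step 12: shift (. Stack=[E + T * ( ( (] ptr=7 lookahead=( remaining=[( id ) ) ) ) $]
Step 13: shift (. Stack=[E + T * ( ( ( (] ptr=8 lookahead=id remaining=[id ) ) ) ) $]
Step 14: shift id. Stack=[E + T * ( ( ( ( id] ptr=9 lookahead=) remaining=[) ) ) ) $]
Step 15: reduce F->id. Stack=[E + T * ( ( ( ( F] ptr=9 lookahead=) remaining=[) ) ) ) $]
Step 16: reduce T->F. Stack=[E + T * ( ( ( ( T] ptr=9 lookahead=) remaining=[) ) ) ) $]
Step 17: reduce E->T. Stack=[E + T * ( ( ( ( E] ptr=9 lookahead=) remaining=[) ) ) ) $]
Step 18: shift ). Stack=[E + T * ( ( ( ( E )] ptr=10 lookahead=) remaining=[) ) ) $]
Step 19: reduce F->( E ). Stack=[E + T * ( ( ( F] ptr=10 lookahead=) remaining=[) ) ) $]
Step 20: reduce T->F. Stack=[E + T * ( ( ( T] ptr=10 lookahead=) remaining=[) ) ) $]
Step 21: reduce E->T. Stack=[E + T * ( ( ( E] ptr=10 lookahead=) remaining=[) ) ) $]
Step 22: shift ). Stack=[E + T * ( ( ( E )] ptr=11 lookahead=) remaining=[) ) $]
Step 23: reduce F->( E ). Stack=[E + T * ( ( F] ptr=11 lookahead=) remaining=[) ) $]
Step 24: reduce T->F. Stack=[E + T * ( ( T] ptr=11 lookahead=) remaining=[) ) $]
Step 25: reduce E->T. Stack=[E + T * ( ( E] ptr=11 lookahead=) remaining=[) ) $]
Step 26: shift ). Stack=[E + T * ( ( E )] ptr=12 lookahead=) remaining=[) $]
Step 27: reduce F->( E ). Stack=[E + T * ( F] ptr=12 lookahead=) remaining=[) $]
Step 28: reduce T->F. Stack=[E + T * ( T] ptr=12 lookahead=) remaining=[) $]
Step 29: reduce E->T. Stack=[E + T * ( E] ptr=12 lookahead=) remaining=[) $]
Step 30: shift ). Stack=[E + T * ( E )] ptr=13 lookahead=$ remaining=[$]
Step 31: reduce F->( E ). Stack=[E + T * F] ptr=13 lookahead=$ remaining=[$]
Step 32: reduce T->T * F. Stack=[E + T] ptr=13 lookahead=$ remaining=[$]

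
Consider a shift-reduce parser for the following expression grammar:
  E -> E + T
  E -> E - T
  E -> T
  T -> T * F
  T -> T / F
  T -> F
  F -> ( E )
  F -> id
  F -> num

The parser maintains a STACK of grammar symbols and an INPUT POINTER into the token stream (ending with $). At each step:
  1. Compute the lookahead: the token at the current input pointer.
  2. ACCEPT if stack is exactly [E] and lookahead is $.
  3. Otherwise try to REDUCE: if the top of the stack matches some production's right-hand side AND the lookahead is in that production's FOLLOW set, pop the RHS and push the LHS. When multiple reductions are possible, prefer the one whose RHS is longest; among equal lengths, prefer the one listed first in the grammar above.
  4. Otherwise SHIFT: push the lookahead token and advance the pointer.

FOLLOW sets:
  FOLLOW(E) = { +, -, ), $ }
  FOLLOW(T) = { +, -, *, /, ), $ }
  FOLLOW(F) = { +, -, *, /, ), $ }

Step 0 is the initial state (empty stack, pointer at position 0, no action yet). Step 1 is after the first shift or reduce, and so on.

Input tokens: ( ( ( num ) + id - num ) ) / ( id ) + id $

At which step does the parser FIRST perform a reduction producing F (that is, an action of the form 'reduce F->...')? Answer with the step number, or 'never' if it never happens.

Answer: 5

Derivation:
Step 1: shift (. Stack=[(] ptr=1 lookahead=( remaining=[( ( num ) + id - num ) ) / ( id ) + id $]
Step 2: shift (. Stack=[( (] ptr=2 lookahead=( remaining=[( num ) + id - num ) ) / ( id ) + id $]
Step 3: shift (. Stack=[( ( (] ptr=3 lookahead=num remaining=[num ) + id - num ) ) / ( id ) + id $]
Step 4: shift num. Stack=[( ( ( num] ptr=4 lookahead=) remaining=[) + id - num ) ) / ( id ) + id $]
Step 5: reduce F->num. Stack=[( ( ( F] ptr=4 lookahead=) remaining=[) + id - num ) ) / ( id ) + id $]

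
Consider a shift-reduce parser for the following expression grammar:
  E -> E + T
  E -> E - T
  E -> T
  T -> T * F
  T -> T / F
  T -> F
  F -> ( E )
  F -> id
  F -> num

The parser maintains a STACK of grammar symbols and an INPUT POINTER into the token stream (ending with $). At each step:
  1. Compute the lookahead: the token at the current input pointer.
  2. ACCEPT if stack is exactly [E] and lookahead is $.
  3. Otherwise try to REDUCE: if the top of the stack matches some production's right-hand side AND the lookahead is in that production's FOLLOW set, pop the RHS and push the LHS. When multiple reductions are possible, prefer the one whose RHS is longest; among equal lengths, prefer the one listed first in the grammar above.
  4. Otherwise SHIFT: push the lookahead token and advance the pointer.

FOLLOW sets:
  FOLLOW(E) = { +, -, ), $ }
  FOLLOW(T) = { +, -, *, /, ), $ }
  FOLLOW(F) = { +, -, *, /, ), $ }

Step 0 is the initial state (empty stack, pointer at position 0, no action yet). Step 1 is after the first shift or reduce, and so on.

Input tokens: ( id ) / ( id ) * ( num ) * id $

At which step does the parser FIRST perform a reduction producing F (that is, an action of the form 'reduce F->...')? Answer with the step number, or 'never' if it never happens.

Answer: 3

Derivation:
Step 1: shift (. Stack=[(] ptr=1 lookahead=id remaining=[id ) / ( id ) * ( num ) * id $]
Step 2: shift id. Stack=[( id] ptr=2 lookahead=) remaining=[) / ( id ) * ( num ) * id $]
Step 3: reduce F->id. Stack=[( F] ptr=2 lookahead=) remaining=[) / ( id ) * ( num ) * id $]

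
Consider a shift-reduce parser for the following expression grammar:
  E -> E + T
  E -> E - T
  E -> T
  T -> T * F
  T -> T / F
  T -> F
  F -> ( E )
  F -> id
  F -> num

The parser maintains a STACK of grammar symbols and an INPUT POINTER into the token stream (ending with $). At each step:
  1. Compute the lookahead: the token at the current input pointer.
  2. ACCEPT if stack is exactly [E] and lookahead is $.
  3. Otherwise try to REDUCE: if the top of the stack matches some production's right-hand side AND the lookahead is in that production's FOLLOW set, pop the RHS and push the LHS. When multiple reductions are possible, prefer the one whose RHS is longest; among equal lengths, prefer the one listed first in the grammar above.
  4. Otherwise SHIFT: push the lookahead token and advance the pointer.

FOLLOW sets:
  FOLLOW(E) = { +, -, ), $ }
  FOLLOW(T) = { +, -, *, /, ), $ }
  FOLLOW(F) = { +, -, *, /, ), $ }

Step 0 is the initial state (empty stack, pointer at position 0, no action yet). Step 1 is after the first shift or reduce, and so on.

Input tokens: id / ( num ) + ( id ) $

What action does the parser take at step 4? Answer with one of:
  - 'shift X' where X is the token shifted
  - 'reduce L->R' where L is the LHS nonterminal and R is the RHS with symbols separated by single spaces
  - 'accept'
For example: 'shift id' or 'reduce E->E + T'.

Step 1: shift id. Stack=[id] ptr=1 lookahead=/ remaining=[/ ( num ) + ( id ) $]
Step 2: reduce F->id. Stack=[F] ptr=1 lookahead=/ remaining=[/ ( num ) + ( id ) $]
Step 3: reduce T->F. Stack=[T] ptr=1 lookahead=/ remaining=[/ ( num ) + ( id ) $]
Step 4: shift /. Stack=[T /] ptr=2 lookahead=( remaining=[( num ) + ( id ) $]

Answer: shift /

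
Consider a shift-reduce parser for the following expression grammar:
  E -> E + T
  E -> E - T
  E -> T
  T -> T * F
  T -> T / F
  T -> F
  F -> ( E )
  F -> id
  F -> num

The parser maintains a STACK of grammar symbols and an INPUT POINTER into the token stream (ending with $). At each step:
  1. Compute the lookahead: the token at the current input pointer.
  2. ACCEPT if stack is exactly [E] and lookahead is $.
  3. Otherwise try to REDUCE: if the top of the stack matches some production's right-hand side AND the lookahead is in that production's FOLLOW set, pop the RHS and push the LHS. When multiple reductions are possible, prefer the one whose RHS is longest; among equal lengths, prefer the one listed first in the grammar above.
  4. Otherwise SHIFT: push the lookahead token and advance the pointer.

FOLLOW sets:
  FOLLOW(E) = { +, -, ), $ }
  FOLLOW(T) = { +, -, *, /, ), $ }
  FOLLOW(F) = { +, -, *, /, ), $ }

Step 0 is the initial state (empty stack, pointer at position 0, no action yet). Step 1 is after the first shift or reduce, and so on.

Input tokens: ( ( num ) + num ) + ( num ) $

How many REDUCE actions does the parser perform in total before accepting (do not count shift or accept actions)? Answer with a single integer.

Step 1: shift (. Stack=[(] ptr=1 lookahead=( remaining=[( num ) + num ) + ( num ) $]
Step 2: shift (. Stack=[( (] ptr=2 lookahead=num remaining=[num ) + num ) + ( num ) $]
Step 3: shift num. Stack=[( ( num] ptr=3 lookahead=) remaining=[) + num ) + ( num ) $]
Step 4: reduce F->num. Stack=[( ( F] ptr=3 lookahead=) remaining=[) + num ) + ( num ) $]
Step 5: reduce T->F. Stack=[( ( T] ptr=3 lookahead=) remaining=[) + num ) + ( num ) $]
Step 6: reduce E->T. Stack=[( ( E] ptr=3 lookahead=) remaining=[) + num ) + ( num ) $]
Step 7: shift ). Stack=[( ( E )] ptr=4 lookahead=+ remaining=[+ num ) + ( num ) $]
Step 8: reduce F->( E ). Stack=[( F] ptr=4 lookahead=+ remaining=[+ num ) + ( num ) $]
Step 9: reduce T->F. Stack=[( T] ptr=4 lookahead=+ remaining=[+ num ) + ( num ) $]
Step 10: reduce E->T. Stack=[( E] ptr=4 lookahead=+ remaining=[+ num ) + ( num ) $]
Step 11: shift +. Stack=[( E +] ptr=5 lookahead=num remaining=[num ) + ( num ) $]
Step 12: shift num. Stack=[( E + num] ptr=6 lookahead=) remaining=[) + ( num ) $]
Step 13: reduce F->num. Stack=[( E + F] ptr=6 lookahead=) remaining=[) + ( num ) $]
Step 14: reduce T->F. Stack=[( E + T] ptr=6 lookahead=) remaining=[) + ( num ) $]
Step 15: reduce E->E + T. Stack=[( E] ptr=6 lookahead=) remaining=[) + ( num ) $]
Step 16: shift ). Stack=[( E )] ptr=7 lookahead=+ remaining=[+ ( num ) $]
Step 17: reduce F->( E ). Stack=[F] ptr=7 lookahead=+ remaining=[+ ( num ) $]
Step 18: reduce T->F. Stack=[T] ptr=7 lookahead=+ remaining=[+ ( num ) $]
Step 19: reduce E->T. Stack=[E] ptr=7 lookahead=+ remaining=[+ ( num ) $]
Step 20: shift +. Stack=[E +] ptr=8 lookahead=( remaining=[( num ) $]
Step 21: shift (. Stack=[E + (] ptr=9 lookahead=num remaining=[num ) $]
Step 22: shift num. Stack=[E + ( num] ptr=10 lookahead=) remaining=[) $]
Step 23: reduce F->num. Stack=[E + ( F] ptr=10 lookahead=) remaining=[) $]
Step 24: reduce T->F. Stack=[E + ( T] ptr=10 lookahead=) remaining=[) $]
Step 25: reduce E->T. Stack=[E + ( E] ptr=10 lookahead=) remaining=[) $]
Step 26: shift ). Stack=[E + ( E )] ptr=11 lookahead=$ remaining=[$]
Step 27: reduce F->( E ). Stack=[E + F] ptr=11 lookahead=$ remaining=[$]
Step 28: reduce T->F. Stack=[E + T] ptr=11 lookahead=$ remaining=[$]
Step 29: reduce E->E + T. Stack=[E] ptr=11 lookahead=$ remaining=[$]
Step 30: accept. Stack=[E] ptr=11 lookahead=$ remaining=[$]

Answer: 18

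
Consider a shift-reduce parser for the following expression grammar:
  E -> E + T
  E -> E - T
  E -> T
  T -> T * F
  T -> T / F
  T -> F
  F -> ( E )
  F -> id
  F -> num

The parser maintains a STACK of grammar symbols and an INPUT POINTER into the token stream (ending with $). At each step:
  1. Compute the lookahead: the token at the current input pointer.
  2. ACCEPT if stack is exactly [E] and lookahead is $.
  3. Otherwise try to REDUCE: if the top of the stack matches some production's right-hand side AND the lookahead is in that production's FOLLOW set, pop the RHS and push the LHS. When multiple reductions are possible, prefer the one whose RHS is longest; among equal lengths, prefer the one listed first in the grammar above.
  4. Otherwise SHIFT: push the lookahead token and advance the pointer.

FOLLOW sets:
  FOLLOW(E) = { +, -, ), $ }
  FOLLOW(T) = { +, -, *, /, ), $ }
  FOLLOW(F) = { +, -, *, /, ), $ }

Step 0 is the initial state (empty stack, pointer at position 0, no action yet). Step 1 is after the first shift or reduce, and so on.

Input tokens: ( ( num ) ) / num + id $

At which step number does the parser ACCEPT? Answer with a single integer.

Answer: 24

Derivation:
Step 1: shift (. Stack=[(] ptr=1 lookahead=( remaining=[( num ) ) / num + id $]
Step 2: shift (. Stack=[( (] ptr=2 lookahead=num remaining=[num ) ) / num + id $]
Step 3: shift num. Stack=[( ( num] ptr=3 lookahead=) remaining=[) ) / num + id $]
Step 4: reduce F->num. Stack=[( ( F] ptr=3 lookahead=) remaining=[) ) / num + id $]
Step 5: reduce T->F. Stack=[( ( T] ptr=3 lookahead=) remaining=[) ) / num + id $]
Step 6: reduce E->T. Stack=[( ( E] ptr=3 lookahead=) remaining=[) ) / num + id $]
Step 7: shift ). Stack=[( ( E )] ptr=4 lookahead=) remaining=[) / num + id $]
Step 8: reduce F->( E ). Stack=[( F] ptr=4 lookahead=) remaining=[) / num + id $]
Step 9: reduce T->F. Stack=[( T] ptr=4 lookahead=) remaining=[) / num + id $]
Step 10: reduce E->T. Stack=[( E] ptr=4 lookahead=) remaining=[) / num + id $]
Step 11: shift ). Stack=[( E )] ptr=5 lookahead=/ remaining=[/ num + id $]
Step 12: reduce F->( E ). Stack=[F] ptr=5 lookahead=/ remaining=[/ num + id $]
Step 13: reduce T->F. Stack=[T] ptr=5 lookahead=/ remaining=[/ num + id $]
Step 14: shift /. Stack=[T /] ptr=6 lookahead=num remaining=[num + id $]
Step 15: shift num. Stack=[T / num] ptr=7 lookahead=+ remaining=[+ id $]
Step 16: reduce F->num. Stack=[T / F] ptr=7 lookahead=+ remaining=[+ id $]
Step 17: reduce T->T / F. Stack=[T] ptr=7 lookahead=+ remaining=[+ id $]
Step 18: reduce E->T. Stack=[E] ptr=7 lookahead=+ remaining=[+ id $]
Step 19: shift +. Stack=[E +] ptr=8 lookahead=id remaining=[id $]
Step 20: shift id. Stack=[E + id] ptr=9 lookahead=$ remaining=[$]
Step 21: reduce F->id. Stack=[E + F] ptr=9 lookahead=$ remaining=[$]
Step 22: reduce T->F. Stack=[E + T] ptr=9 lookahead=$ remaining=[$]
Step 23: reduce E->E + T. Stack=[E] ptr=9 lookahead=$ remaining=[$]
Step 24: accept. Stack=[E] ptr=9 lookahead=$ remaining=[$]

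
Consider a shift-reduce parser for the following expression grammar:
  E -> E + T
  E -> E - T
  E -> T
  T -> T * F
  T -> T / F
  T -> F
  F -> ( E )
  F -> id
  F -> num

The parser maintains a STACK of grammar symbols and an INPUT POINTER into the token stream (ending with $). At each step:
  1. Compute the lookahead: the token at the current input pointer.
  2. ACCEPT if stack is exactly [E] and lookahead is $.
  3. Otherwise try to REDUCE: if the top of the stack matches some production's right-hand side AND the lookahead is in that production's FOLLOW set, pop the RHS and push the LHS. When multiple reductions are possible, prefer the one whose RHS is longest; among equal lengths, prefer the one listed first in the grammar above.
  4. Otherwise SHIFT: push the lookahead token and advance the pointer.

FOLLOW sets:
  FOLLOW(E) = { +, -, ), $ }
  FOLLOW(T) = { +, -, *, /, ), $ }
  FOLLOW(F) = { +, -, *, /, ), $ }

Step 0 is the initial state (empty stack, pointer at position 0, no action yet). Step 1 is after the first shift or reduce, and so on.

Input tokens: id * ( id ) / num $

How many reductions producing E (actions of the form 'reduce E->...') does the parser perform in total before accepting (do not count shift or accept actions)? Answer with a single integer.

Answer: 2

Derivation:
Step 1: shift id. Stack=[id] ptr=1 lookahead=* remaining=[* ( id ) / num $]
Step 2: reduce F->id. Stack=[F] ptr=1 lookahead=* remaining=[* ( id ) / num $]
Step 3: reduce T->F. Stack=[T] ptr=1 lookahead=* remaining=[* ( id ) / num $]
Step 4: shift *. Stack=[T *] ptr=2 lookahead=( remaining=[( id ) / num $]
Step 5: shift (. Stack=[T * (] ptr=3 lookahead=id remaining=[id ) / num $]
Step 6: shift id. Stack=[T * ( id] ptr=4 lookahead=) remaining=[) / num $]
Step 7: reduce F->id. Stack=[T * ( F] ptr=4 lookahead=) remaining=[) / num $]
Step 8: reduce T->F. Stack=[T * ( T] ptr=4 lookahead=) remaining=[) / num $]
Step 9: reduce E->T. Stack=[T * ( E] ptr=4 lookahead=) remaining=[) / num $]
Step 10: shift ). Stack=[T * ( E )] ptr=5 lookahead=/ remaining=[/ num $]
Step 11: reduce F->( E ). Stack=[T * F] ptr=5 lookahead=/ remaining=[/ num $]
Step 12: reduce T->T * F. Stack=[T] ptr=5 lookahead=/ remaining=[/ num $]
Step 13: shift /. Stack=[T /] ptr=6 lookahead=num remaining=[num $]
Step 14: shift num. Stack=[T / num] ptr=7 lookahead=$ remaining=[$]
Step 15: reduce F->num. Stack=[T / F] ptr=7 lookahead=$ remaining=[$]
Step 16: reduce T->T / F. Stack=[T] ptr=7 lookahead=$ remaining=[$]
Step 17: reduce E->T. Stack=[E] ptr=7 lookahead=$ remaining=[$]
Step 18: accept. Stack=[E] ptr=7 lookahead=$ remaining=[$]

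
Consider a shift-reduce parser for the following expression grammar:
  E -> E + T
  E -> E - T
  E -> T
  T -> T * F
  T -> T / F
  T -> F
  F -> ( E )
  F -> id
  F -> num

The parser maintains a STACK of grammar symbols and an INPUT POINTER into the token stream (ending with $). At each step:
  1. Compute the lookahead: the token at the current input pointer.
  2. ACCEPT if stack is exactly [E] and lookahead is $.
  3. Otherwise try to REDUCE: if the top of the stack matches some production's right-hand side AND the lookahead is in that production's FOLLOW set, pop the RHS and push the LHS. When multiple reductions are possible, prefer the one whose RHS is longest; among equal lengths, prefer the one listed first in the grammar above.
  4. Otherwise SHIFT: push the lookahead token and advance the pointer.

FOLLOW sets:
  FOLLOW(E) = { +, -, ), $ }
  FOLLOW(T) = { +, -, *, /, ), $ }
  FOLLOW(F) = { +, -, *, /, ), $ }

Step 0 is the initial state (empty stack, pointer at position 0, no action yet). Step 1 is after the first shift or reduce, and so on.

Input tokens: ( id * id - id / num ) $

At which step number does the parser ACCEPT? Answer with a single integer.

Step 1: shift (. Stack=[(] ptr=1 lookahead=id remaining=[id * id - id / num ) $]
Step 2: shift id. Stack=[( id] ptr=2 lookahead=* remaining=[* id - id / num ) $]
Step 3: reduce F->id. Stack=[( F] ptr=2 lookahead=* remaining=[* id - id / num ) $]
Step 4: reduce T->F. Stack=[( T] ptr=2 lookahead=* remaining=[* id - id / num ) $]
Step 5: shift *. Stack=[( T *] ptr=3 lookahead=id remaining=[id - id / num ) $]
Step 6: shift id. Stack=[( T * id] ptr=4 lookahead=- remaining=[- id / num ) $]
Step 7: reduce F->id. Stack=[( T * F] ptr=4 lookahead=- remaining=[- id / num ) $]
Step 8: reduce T->T * F. Stack=[( T] ptr=4 lookahead=- remaining=[- id / num ) $]
Step 9: reduce E->T. Stack=[( E] ptr=4 lookahead=- remaining=[- id / num ) $]
Step 10: shift -. Stack=[( E -] ptr=5 lookahead=id remaining=[id / num ) $]
Step 11: shift id. Stack=[( E - id] ptr=6 lookahead=/ remaining=[/ num ) $]
Step 12: reduce F->id. Stack=[( E - F] ptr=6 lookahead=/ remaining=[/ num ) $]
Step 13: reduce T->F. Stack=[( E - T] ptr=6 lookahead=/ remaining=[/ num ) $]
Step 14: shift /. Stack=[( E - T /] ptr=7 lookahead=num remaining=[num ) $]
Step 15: shift num. Stack=[( E - T / num] ptr=8 lookahead=) remaining=[) $]
Step 16: reduce F->num. Stack=[( E - T / F] ptr=8 lookahead=) remaining=[) $]
Step 17: reduce T->T / F. Stack=[( E - T] ptr=8 lookahead=) remaining=[) $]
Step 18: reduce E->E - T. Stack=[( E] ptr=8 lookahead=) remaining=[) $]
Step 19: shift ). Stack=[( E )] ptr=9 lookahead=$ remaining=[$]
Step 20: reduce F->( E ). Stack=[F] ptr=9 lookahead=$ remaining=[$]
Step 21: reduce T->F. Stack=[T] ptr=9 lookahead=$ remaining=[$]
Step 22: reduce E->T. Stack=[E] ptr=9 lookahead=$ remaining=[$]
Step 23: accept. Stack=[E] ptr=9 lookahead=$ remaining=[$]

Answer: 23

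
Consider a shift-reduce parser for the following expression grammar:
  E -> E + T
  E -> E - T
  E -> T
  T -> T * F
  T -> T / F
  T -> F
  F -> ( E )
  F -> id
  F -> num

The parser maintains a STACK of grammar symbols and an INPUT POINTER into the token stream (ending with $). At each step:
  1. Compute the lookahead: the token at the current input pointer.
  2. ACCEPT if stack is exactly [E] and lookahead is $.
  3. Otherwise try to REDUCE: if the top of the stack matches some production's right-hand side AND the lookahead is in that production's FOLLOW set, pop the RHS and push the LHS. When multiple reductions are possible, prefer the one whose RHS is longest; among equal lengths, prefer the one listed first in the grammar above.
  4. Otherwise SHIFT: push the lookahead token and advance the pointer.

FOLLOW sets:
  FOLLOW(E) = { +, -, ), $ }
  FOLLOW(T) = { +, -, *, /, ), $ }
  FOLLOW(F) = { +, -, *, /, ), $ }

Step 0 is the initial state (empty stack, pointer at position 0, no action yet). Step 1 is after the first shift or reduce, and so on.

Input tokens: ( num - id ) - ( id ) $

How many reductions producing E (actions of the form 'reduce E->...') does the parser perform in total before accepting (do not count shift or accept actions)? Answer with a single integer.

Answer: 5

Derivation:
Step 1: shift (. Stack=[(] ptr=1 lookahead=num remaining=[num - id ) - ( id ) $]
Step 2: shift num. Stack=[( num] ptr=2 lookahead=- remaining=[- id ) - ( id ) $]
Step 3: reduce F->num. Stack=[( F] ptr=2 lookahead=- remaining=[- id ) - ( id ) $]
Step 4: reduce T->F. Stack=[( T] ptr=2 lookahead=- remaining=[- id ) - ( id ) $]
Step 5: reduce E->T. Stack=[( E] ptr=2 lookahead=- remaining=[- id ) - ( id ) $]
Step 6: shift -. Stack=[( E -] ptr=3 lookahead=id remaining=[id ) - ( id ) $]
Step 7: shift id. Stack=[( E - id] ptr=4 lookahead=) remaining=[) - ( id ) $]
Step 8: reduce F->id. Stack=[( E - F] ptr=4 lookahead=) remaining=[) - ( id ) $]
Step 9: reduce T->F. Stack=[( E - T] ptr=4 lookahead=) remaining=[) - ( id ) $]
Step 10: reduce E->E - T. Stack=[( E] ptr=4 lookahead=) remaining=[) - ( id ) $]
Step 11: shift ). Stack=[( E )] ptr=5 lookahead=- remaining=[- ( id ) $]
Step 12: reduce F->( E ). Stack=[F] ptr=5 lookahead=- remaining=[- ( id ) $]
Step 13: reduce T->F. Stack=[T] ptr=5 lookahead=- remaining=[- ( id ) $]
Step 14: reduce E->T. Stack=[E] ptr=5 lookahead=- remaining=[- ( id ) $]
Step 15: shift -. Stack=[E -] ptr=6 lookahead=( remaining=[( id ) $]
Step 16: shift (. Stack=[E - (] ptr=7 lookahead=id remaining=[id ) $]
Step 17: shift id. Stack=[E - ( id] ptr=8 lookahead=) remaining=[) $]
Step 18: reduce F->id. Stack=[E - ( F] ptr=8 lookahead=) remaining=[) $]
Step 19: reduce T->F. Stack=[E - ( T] ptr=8 lookahead=) remaining=[) $]
Step 20: reduce E->T. Stack=[E - ( E] ptr=8 lookahead=) remaining=[) $]
Step 21: shift ). Stack=[E - ( E )] ptr=9 lookahead=$ remaining=[$]
Step 22: reduce F->( E ). Stack=[E - F] ptr=9 lookahead=$ remaining=[$]
Step 23: reduce T->F. Stack=[E - T] ptr=9 lookahead=$ remaining=[$]
Step 24: reduce E->E - T. Stack=[E] ptr=9 lookahead=$ remaining=[$]
Step 25: accept. Stack=[E] ptr=9 lookahead=$ remaining=[$]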